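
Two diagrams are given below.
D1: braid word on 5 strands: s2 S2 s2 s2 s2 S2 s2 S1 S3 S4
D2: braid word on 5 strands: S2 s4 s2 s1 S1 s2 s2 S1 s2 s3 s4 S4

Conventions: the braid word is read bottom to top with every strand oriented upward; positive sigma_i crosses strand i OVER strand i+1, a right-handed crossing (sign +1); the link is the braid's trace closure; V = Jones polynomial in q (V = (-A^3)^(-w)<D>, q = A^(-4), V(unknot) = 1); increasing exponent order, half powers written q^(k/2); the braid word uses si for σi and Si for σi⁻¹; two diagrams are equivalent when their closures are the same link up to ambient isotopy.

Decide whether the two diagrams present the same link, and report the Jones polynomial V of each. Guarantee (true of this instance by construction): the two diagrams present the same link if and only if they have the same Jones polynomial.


same link: yes
V(D1) = q + q^3 - q^4  [10 crossings, <D> = -A^-16 + A^-12 + A^-4, w = 0]
V(D2) = q + q^3 - q^4  (w +4, c 12, <D> = -A^-4 + 1 + A^8)
note: one V(q) for all 2 diagrams — one class (guaranteed)


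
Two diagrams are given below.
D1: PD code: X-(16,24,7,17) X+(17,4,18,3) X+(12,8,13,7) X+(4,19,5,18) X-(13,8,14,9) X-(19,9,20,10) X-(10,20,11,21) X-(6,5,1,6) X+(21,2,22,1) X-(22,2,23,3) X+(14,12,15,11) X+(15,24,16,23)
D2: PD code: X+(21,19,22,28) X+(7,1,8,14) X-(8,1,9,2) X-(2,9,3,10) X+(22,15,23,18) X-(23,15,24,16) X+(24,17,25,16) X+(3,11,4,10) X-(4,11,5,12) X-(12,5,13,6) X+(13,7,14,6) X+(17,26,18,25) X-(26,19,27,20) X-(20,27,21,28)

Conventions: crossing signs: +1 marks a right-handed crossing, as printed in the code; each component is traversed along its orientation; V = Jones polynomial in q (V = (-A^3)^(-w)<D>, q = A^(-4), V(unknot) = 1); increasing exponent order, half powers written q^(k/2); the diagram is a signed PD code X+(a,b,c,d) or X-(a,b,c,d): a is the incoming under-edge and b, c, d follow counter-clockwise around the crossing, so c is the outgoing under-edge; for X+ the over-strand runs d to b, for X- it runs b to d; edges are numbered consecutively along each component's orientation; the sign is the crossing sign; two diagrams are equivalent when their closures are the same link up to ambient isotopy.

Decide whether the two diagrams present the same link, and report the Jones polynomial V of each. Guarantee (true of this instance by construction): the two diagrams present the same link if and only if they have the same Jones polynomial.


equivalent: no
D1 (bracket A^-8 + 2 + A^8; 12 crossings at w = 0): V = q^-2 + 2 + q^2
V(D2) = 1 + q + q^2 + q^3  (w 0, c 14, <D> = A^-12 + A^-8 + A^-4 + 1)
key observation: 2 values of V(q) split the 2 diagrams


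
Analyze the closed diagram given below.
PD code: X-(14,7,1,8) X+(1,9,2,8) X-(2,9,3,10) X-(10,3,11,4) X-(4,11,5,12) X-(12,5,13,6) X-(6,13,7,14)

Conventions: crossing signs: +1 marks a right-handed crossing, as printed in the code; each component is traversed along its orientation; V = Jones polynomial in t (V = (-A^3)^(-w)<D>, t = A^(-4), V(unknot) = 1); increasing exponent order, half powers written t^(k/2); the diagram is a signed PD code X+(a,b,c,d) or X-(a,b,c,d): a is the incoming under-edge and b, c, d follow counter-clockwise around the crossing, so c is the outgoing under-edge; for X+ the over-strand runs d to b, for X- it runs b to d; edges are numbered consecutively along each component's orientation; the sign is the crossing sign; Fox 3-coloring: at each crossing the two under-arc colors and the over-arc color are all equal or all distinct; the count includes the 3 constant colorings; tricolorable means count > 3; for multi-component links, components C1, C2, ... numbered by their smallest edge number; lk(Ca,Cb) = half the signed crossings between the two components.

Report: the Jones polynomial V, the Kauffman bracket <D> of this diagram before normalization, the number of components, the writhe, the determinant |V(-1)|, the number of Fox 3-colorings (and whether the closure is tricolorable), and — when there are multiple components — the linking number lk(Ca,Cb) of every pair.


V(t) = -t^-7 + t^-6 - t^-5 + t^-4 + t^-2
bracket: -A^-7 - A + A^5 - A^9 + A^13, w = -5
1 component, writhe -5, over 7 crossings
det 5, colorings 3 of 3^7 — not tricolorable
observation: det 5 = |V(-1)|; not divisible by 3, so not tricolorable


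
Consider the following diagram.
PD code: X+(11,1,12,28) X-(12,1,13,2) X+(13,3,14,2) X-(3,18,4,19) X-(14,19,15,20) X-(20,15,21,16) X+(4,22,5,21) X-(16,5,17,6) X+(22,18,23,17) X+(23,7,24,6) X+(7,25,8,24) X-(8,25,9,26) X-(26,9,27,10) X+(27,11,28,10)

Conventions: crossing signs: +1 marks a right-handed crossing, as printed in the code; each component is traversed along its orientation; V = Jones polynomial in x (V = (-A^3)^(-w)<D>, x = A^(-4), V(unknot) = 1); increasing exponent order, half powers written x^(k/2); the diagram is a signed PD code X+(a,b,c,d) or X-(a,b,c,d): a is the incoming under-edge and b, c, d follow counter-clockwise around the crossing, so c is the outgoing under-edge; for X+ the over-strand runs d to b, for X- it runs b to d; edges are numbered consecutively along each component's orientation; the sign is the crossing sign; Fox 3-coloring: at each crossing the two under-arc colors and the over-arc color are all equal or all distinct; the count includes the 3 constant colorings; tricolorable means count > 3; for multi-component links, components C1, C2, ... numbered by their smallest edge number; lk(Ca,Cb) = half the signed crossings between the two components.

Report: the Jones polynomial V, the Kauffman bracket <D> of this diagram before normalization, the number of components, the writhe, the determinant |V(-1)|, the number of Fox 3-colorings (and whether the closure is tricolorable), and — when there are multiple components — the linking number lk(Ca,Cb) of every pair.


Jones polynomial: V(x) = -x^-3 + 2x^-2 - 2x^-1 + 3 - 2x + 2x^2 - x^3
<D> = -A^-12 + 2A^-8 - 2A^-4 + 3 - 2A^4 + 2A^8 - A^12; writhe 0
components 1, writhe 0 (14 crossings)
3-colorings: 3 of 3^14, det 13 — not tricolorable
note: V spans 6 powers of x: at least 6 crossings in any diagram


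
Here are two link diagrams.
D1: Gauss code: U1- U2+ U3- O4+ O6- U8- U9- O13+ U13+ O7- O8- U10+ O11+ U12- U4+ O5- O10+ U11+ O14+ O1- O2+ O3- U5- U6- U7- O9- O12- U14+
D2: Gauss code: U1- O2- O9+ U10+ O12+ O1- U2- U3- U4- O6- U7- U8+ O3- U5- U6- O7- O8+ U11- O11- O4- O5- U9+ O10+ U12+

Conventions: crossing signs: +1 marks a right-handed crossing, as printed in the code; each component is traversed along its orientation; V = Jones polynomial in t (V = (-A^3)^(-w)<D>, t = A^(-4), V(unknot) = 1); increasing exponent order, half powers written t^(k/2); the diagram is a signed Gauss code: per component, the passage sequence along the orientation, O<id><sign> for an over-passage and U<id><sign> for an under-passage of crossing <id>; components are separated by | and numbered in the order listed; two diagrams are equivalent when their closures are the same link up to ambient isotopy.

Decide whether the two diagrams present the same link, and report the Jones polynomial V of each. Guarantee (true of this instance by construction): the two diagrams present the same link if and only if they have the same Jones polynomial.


same link: yes
V(D1) = -t^-4 + t^-3 + t^-1  [14 crossings, <D> = A^-2 + A^6 - A^10, w = -2]
D2 (bracket A^-8 + 1 - A^4; 12 crossings at w = -4): V = -t^-4 + t^-3 + t^-1
note: from 14 to 12 crossings by R-moves: one link, two diagrams


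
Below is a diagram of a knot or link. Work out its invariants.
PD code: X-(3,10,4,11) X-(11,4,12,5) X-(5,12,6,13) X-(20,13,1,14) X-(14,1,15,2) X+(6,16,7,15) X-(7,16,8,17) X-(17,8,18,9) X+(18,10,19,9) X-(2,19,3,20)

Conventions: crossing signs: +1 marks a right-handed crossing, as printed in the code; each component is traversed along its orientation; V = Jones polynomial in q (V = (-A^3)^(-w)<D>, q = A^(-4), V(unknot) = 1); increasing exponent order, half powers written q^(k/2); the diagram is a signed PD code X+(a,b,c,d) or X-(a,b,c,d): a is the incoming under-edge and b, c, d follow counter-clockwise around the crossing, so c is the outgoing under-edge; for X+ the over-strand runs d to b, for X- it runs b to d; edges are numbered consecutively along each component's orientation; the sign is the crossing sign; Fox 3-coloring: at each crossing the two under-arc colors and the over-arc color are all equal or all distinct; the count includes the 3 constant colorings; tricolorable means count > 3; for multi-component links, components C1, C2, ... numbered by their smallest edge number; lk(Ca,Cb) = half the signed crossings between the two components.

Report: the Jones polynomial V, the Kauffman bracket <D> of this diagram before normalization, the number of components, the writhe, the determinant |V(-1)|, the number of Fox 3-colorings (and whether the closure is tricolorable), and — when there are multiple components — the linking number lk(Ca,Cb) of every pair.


V(q) = q^-8 - 2q^-7 + q^-6 - 2q^-5 + 2q^-4 + q^-2
bracket: A^-10 + 2A^-2 - 2A^2 + A^6 - 2A^10 + A^14, w = -6
1 component, writhe -6, over 10 crossings
det 9, colorings 27 of 3^10 — tricolorable
observation: w = -6 (over 10 crossings) is diagram-only; (-A^3)^(6) removes it from V


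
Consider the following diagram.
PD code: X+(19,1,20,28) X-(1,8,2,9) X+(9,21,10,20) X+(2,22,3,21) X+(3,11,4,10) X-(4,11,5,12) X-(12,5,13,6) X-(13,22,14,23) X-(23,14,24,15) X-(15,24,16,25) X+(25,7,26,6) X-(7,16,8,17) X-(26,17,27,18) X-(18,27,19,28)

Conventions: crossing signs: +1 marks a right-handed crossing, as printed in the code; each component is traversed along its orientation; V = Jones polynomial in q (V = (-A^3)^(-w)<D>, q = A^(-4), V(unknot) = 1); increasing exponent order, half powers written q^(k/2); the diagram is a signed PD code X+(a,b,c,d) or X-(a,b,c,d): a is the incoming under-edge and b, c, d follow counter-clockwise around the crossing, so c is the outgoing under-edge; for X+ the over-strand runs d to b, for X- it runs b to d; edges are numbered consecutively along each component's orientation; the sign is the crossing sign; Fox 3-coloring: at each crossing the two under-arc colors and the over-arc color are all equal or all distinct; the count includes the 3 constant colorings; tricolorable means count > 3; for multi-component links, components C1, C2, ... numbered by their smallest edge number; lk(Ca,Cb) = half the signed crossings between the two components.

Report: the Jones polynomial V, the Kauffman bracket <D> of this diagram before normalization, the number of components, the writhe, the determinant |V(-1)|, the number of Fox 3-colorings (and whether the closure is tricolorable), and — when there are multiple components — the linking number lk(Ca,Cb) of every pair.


V(q) = -q^-4 + q^-3 + q^-1
bracket: A^-8 + 1 - A^4, w = -4
1 component, writhe -4, over 14 crossings
det 3, colorings 9 of 3^14 — tricolorable
observation: |V(-1)| = 3: so tricolorable, since 3 divides 3


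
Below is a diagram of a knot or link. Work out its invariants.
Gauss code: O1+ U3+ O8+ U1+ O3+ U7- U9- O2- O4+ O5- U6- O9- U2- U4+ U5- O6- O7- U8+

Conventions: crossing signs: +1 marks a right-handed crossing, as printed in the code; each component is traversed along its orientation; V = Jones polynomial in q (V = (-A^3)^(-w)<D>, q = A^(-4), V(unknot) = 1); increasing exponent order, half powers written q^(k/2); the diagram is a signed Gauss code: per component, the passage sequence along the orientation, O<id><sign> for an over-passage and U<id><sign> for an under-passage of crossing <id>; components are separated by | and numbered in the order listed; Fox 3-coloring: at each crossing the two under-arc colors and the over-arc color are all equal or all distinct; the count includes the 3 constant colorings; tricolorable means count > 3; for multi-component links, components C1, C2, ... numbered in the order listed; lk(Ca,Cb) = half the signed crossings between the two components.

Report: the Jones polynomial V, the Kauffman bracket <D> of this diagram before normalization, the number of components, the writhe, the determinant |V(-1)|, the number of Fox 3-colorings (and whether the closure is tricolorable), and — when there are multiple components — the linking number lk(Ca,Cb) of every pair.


Jones polynomial: V(q) = -q^-3 + q^-2 - q^-1 + 3 - q + q^2 - q^3
<D> = A^-15 - A^-11 + A^-7 - 3A^-3 + A - A^5 + A^9; writhe -1
components 1, writhe -1 (9 crossings)
3-colorings: 27 of 3^9, det 9 — tricolorable
note: V is palindromic (span 6, det 9): q -> 1/q fixes it; necessary, not sufficient, for amphichirality


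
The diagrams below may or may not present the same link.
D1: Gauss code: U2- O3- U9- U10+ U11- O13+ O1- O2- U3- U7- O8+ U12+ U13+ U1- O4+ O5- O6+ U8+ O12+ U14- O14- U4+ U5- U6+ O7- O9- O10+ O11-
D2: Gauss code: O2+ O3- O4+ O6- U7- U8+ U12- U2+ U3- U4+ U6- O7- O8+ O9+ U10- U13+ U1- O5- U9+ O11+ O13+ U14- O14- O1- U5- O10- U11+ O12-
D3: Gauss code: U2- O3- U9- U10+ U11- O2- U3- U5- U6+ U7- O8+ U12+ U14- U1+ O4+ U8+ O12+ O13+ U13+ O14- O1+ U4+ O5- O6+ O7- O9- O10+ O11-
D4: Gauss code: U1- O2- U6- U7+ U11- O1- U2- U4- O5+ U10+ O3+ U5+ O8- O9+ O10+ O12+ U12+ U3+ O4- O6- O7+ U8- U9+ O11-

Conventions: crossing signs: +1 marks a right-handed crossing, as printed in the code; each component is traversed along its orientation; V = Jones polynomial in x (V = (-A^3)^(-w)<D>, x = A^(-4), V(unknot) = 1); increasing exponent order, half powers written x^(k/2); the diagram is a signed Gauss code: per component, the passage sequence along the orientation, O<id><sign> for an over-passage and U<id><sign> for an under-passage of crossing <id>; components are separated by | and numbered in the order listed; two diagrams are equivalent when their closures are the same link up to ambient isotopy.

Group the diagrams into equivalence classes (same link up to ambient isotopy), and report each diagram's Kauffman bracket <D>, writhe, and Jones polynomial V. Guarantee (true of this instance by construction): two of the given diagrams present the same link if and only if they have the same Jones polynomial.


equivalence classes: {D1, D3, D4} | {D2}
D1 (bracket -A^-18 + A^-14 - A^-10 + 3A^-6 - A^-2 + A^2 - A^6; 14 crossings at w = -2): V = -x^-3 + x^-2 - x^-1 + 3 - x + x^2 - x^3
V(D2) = x^-2 - x^-1 + 1 - x + x^2  (w -2, c 14, <D> = A^-14 - A^-10 + A^-6 - A^-2 + A^2)
V(D3) = -x^-3 + x^-2 - x^-1 + 3 - x + x^2 - x^3  (w 0, c 14, <D> = -A^-12 + A^-8 - A^-4 + 3 - A^4 + A^8 - A^12)
V(D4) = -x^-3 + x^-2 - x^-1 + 3 - x + x^2 - x^3  [12 crossings, <D> = -A^-12 + A^-8 - A^-4 + 3 - A^4 + A^8 - A^12, w = 0]
key observation: comparing 4 Jones polynomials yields 2 groups


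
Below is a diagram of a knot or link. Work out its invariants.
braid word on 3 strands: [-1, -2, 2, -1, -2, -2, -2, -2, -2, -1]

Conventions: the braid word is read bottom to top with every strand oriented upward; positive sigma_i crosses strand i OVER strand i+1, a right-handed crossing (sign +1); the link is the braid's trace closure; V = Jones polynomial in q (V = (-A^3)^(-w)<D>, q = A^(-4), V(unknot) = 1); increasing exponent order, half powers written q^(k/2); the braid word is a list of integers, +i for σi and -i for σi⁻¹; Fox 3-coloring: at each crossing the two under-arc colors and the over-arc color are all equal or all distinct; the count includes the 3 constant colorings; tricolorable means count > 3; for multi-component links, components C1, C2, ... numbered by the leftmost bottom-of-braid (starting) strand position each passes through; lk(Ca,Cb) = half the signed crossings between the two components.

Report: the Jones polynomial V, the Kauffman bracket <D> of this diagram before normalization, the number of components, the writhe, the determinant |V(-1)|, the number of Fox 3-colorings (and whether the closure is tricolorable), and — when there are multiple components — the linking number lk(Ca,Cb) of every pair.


V(q) = q^-11 - 2q^-10 + 2q^-9 - 3q^-8 + 2q^-7 - 2q^-6 + 2q^-5 + q^-3
bracket: A^-12 + 2A^-4 - 2 + 2A^4 - 3A^8 + 2A^12 - 2A^16 + A^20, w = -8
1 component, writhe -8, over 10 crossings
det 15, colorings 9 of 3^10 — tricolorable
observation: inverse pairs cancel, leaving σ1⁻¹ σ1⁻¹ σ2⁻¹ σ2⁻¹ σ2⁻¹ σ2⁻¹ σ2⁻¹ σ1⁻¹


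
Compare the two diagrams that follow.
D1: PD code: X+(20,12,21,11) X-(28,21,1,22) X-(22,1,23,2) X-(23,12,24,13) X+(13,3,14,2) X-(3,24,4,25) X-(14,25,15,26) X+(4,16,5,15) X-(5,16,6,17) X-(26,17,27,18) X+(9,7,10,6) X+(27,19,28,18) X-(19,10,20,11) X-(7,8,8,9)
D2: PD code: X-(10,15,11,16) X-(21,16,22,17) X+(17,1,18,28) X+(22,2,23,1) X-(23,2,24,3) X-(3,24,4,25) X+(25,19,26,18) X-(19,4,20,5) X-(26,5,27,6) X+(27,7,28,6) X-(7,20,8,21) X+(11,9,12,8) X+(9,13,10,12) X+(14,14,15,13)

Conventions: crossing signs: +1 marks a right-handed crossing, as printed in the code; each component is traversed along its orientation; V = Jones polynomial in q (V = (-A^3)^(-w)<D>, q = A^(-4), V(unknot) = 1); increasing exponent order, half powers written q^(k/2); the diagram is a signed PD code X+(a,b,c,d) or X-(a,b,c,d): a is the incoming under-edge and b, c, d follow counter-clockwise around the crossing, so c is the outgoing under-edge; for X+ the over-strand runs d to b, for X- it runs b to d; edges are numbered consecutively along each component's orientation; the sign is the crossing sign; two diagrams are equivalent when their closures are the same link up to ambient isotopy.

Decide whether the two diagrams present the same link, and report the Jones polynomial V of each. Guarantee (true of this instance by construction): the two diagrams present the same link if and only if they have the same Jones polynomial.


same link: no
V(D1) = -q^-6 + q^-5 - q^-4 + 2q^-3 - q^-2 + q^-1  [14 crossings, <D> = A^-8 - A^-4 + 2 - A^4 + A^8 - A^12, w = -4]
D2 (bracket A^-4 - 1 + 2A^4 - 2A^8 + 2A^12 - 2A^16 + A^20; 14 crossings at w = 0): V = q^-5 - 2q^-4 + 2q^-3 - 2q^-2 + 2q^-1 - 1 + q
note: comparing 2 Jones polynomials yields 2 groups


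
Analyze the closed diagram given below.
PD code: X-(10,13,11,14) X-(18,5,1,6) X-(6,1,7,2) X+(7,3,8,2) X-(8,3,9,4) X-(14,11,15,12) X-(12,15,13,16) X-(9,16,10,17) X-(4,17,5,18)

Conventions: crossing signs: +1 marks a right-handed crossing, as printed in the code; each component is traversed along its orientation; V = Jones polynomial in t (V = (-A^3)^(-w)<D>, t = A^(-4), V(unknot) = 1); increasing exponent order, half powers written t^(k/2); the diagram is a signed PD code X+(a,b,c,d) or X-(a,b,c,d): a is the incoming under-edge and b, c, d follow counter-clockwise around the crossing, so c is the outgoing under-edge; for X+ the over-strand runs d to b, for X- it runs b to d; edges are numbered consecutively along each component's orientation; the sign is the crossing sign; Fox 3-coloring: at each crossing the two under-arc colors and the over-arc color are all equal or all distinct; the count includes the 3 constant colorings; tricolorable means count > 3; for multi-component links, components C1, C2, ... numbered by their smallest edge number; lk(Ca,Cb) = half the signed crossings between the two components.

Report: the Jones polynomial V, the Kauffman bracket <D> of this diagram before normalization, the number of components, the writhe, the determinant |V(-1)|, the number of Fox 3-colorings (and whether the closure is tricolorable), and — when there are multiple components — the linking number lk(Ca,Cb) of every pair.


V = t^-8 - 2t^-7 + t^-6 - 2t^-5 + 2t^-4 + t^-2
<D> = -A^-13 - 2A^-5 + 2A^-1 - A^3 + 2A^7 - A^11 (w = -7)
1 component over 9 crossings, w = -7
27 Fox colorings among 3^9, |V(-1)| = 9: tricolorable
why: det 9 = |V(-1)|; divisible by 3, so tricolorable


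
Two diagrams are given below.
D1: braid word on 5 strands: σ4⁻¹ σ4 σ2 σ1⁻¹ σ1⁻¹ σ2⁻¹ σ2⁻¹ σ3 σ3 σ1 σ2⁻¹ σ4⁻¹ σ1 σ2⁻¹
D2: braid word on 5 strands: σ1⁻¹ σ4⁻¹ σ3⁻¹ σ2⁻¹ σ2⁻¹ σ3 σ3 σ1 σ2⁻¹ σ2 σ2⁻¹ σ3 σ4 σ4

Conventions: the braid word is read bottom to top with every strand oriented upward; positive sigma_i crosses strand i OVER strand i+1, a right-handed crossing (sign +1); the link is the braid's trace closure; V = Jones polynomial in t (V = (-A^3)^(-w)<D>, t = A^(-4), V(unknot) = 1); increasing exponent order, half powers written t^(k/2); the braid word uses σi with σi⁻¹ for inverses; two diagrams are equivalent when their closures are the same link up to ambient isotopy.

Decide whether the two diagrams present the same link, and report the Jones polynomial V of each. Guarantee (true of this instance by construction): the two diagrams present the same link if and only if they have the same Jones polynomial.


equivalent: yes
D1 (bracket A^-14 + 2A^-6 + A^2; 14 crossings at w = -2): V = t^-2 + 2 + t^2
V(D2) = t^-2 + 2 + t^2  (w 0, c 14, <D> = A^-8 + 2 + A^8)
key observation: D2 (14 crossings) and D1 (14) are Markov-related braid presentations


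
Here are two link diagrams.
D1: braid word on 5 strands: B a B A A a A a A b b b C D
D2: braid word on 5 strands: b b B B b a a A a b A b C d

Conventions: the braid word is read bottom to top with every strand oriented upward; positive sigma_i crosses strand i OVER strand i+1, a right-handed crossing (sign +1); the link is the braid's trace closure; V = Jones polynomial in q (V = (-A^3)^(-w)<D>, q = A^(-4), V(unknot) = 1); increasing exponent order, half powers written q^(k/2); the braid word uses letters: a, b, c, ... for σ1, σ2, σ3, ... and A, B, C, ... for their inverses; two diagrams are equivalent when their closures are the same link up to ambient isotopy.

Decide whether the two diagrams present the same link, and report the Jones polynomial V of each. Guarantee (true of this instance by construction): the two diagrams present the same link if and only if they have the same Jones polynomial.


same link: no
V(D1) = q^-2 - q^-1 + 1 - q + q^2  [14 crossings, <D> = A^-14 - A^-10 + A^-6 - A^-2 + A^2, w = -2]
V(D2) = q - q^2 + 2q^3 - q^4 + q^5 - q^6  [14 crossings, <D> = -A^-12 + A^-8 - A^-4 + 2 - A^4 + A^8, w = +4]
insight: V(q) takes 2 values over 2 diagrams, fixing the grouping


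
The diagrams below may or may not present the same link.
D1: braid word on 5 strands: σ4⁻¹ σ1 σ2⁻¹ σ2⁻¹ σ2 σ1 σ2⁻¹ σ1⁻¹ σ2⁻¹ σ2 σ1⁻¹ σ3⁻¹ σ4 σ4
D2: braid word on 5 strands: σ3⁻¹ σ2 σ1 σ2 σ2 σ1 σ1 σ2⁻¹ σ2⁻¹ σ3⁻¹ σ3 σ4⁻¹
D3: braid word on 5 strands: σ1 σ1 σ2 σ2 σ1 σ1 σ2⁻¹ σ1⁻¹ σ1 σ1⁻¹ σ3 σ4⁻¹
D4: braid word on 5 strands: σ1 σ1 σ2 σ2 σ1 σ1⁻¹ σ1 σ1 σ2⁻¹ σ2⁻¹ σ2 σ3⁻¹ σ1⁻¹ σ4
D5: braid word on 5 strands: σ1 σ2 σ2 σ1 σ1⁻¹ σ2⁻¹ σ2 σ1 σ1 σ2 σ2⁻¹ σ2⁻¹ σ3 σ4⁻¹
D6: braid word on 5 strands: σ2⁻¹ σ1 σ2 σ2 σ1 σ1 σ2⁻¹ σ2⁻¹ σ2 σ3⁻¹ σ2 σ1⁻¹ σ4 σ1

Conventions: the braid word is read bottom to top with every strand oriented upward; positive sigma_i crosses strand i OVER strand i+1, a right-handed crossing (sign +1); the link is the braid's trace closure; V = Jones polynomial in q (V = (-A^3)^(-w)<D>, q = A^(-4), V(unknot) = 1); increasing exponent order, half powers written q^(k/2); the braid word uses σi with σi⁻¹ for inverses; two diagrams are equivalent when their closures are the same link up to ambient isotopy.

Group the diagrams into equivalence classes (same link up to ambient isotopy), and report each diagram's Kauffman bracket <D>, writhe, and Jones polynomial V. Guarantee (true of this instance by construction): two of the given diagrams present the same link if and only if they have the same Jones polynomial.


grouping into links: {D1} | {D2, D3, D4, D5, D6}
V(D1) = 1  (w -2, c 14, <D> = A^-6)
V(D2) = q - q^2 + 2q^3 - q^4 + q^5 - q^6  (w +2, c 12, <D> = -A^-18 + A^-14 - A^-10 + 2A^-6 - A^-2 + A^2)
D3 (bracket -A^-12 + A^-8 - A^-4 + 2 - A^4 + A^8; 12 crossings at w = +4): V = q - q^2 + 2q^3 - q^4 + q^5 - q^6
D4 (bracket -A^-12 + A^-8 - A^-4 + 2 - A^4 + A^8; 14 crossings at w = +4): V = q - q^2 + 2q^3 - q^4 + q^5 - q^6
V(D5) = q - q^2 + 2q^3 - q^4 + q^5 - q^6  [14 crossings, <D> = -A^-12 + A^-8 - A^-4 + 2 - A^4 + A^8, w = +4]
D6 (bracket -A^-12 + A^-8 - A^-4 + 2 - A^4 + A^8; 14 crossings at w = +4): V = q - q^2 + 2q^3 - q^4 + q^5 - q^6
why: comparing 6 Jones polynomials yields 2 groups


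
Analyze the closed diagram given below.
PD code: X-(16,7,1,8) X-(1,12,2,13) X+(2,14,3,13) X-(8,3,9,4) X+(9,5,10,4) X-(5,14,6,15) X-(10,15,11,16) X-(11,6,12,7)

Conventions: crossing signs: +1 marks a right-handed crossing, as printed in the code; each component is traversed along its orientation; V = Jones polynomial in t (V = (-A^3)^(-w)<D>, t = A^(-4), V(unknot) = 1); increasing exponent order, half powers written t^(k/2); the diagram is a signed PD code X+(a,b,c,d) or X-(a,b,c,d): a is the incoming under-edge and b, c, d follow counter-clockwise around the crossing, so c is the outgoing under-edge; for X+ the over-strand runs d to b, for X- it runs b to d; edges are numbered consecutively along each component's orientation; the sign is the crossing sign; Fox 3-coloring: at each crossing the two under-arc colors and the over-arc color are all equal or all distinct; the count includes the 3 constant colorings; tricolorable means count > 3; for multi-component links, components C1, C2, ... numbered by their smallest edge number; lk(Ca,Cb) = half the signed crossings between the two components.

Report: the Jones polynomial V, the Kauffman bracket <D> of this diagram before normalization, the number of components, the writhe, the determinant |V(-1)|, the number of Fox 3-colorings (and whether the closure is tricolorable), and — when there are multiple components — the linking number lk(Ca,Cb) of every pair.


Jones polynomial: V(t) = -t^-4 + t^-3 + t^-1
<D> = A^-8 + 1 - A^4; writhe -4
components 1, writhe -4 (8 crossings)
3-colorings: 9 of 3^8, det 3 — tricolorable
note: V spans 3 powers of t: at least 3 crossings in any diagram


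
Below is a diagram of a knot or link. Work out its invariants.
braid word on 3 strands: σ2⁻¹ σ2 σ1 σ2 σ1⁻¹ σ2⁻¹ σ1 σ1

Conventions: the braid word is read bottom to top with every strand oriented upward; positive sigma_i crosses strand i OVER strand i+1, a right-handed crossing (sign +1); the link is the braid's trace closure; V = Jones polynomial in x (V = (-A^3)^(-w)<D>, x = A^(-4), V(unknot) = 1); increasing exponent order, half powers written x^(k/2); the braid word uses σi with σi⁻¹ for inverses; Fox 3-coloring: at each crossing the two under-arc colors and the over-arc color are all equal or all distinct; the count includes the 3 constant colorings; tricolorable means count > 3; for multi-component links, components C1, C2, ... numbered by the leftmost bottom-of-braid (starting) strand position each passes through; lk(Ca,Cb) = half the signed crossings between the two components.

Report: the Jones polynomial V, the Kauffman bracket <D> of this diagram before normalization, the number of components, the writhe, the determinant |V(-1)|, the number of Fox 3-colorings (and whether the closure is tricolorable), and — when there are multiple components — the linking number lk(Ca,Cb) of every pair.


Jones polynomial: V(x) = x + x^3 - x^4
<D> = -A^-10 + A^-6 + A^2; writhe +2
components 1, writhe +2 (8 crossings)
3-colorings: 9 of 3^8, det 3 — tricolorable
note: the span of V is 3, forcing >= 3 crossings in any diagram


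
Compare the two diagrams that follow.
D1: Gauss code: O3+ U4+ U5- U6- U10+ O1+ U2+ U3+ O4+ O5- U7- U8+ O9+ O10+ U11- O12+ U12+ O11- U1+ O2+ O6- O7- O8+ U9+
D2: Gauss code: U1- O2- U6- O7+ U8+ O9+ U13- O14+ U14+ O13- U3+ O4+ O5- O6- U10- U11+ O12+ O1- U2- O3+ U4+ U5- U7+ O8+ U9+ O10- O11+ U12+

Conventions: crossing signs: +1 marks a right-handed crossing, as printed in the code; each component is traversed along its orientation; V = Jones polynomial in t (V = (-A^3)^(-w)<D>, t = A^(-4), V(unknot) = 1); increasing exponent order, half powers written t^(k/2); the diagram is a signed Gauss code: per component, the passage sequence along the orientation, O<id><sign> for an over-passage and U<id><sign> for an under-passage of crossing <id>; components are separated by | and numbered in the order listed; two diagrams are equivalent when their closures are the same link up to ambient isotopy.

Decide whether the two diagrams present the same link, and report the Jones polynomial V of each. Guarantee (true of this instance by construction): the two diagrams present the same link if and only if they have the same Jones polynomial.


equivalent: no
V(D1) = t - t^2 + 2t^3 - t^4 + t^5 - t^6  (w +4, c 12, <D> = -A^-12 + A^-8 - A^-4 + 2 - A^4 + A^8)
V(D2) = t^-1 - 1 + 2t - 2t^2 + 2t^3 - 2t^4 + t^5  [14 crossings, <D> = A^-14 - 2A^-10 + 2A^-6 - 2A^-2 + 2A^2 - A^6 + A^10, w = +2]
key observation: V(t) takes 2 values over 2 diagrams, fixing the grouping


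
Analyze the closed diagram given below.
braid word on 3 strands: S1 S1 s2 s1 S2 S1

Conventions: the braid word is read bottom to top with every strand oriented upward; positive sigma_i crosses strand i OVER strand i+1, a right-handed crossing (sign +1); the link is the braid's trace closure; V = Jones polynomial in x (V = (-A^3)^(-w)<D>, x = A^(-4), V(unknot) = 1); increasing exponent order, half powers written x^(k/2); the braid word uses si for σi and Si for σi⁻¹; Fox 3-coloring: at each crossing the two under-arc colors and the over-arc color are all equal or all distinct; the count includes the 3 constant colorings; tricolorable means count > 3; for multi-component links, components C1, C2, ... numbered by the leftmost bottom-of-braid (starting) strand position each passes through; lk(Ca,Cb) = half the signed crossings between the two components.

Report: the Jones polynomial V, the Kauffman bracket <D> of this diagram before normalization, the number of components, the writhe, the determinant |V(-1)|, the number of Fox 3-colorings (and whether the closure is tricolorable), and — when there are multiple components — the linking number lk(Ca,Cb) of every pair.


V = -x^-4 + x^-3 + x^-1
<D> = A^-2 + A^6 - A^10 (w = -2)
1 component over 6 crossings, w = -2
9 Fox colorings among 3^6, |V(-1)| = 3: tricolorable
why: w = -2 (over 6 crossings) is diagram-only; (-A^3)^(2) removes it from V


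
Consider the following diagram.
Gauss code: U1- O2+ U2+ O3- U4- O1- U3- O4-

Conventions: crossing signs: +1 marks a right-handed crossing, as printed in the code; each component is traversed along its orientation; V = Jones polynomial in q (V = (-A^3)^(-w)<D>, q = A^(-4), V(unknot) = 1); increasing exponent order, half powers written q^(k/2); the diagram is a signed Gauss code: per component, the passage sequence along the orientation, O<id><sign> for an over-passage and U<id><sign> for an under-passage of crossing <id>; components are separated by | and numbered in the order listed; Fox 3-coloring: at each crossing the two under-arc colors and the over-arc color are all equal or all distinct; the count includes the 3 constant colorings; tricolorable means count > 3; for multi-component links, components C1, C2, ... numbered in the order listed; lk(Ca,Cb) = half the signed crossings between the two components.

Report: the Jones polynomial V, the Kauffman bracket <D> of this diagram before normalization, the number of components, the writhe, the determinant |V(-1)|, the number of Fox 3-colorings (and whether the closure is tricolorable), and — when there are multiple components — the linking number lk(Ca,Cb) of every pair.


V(q) = -q^-4 + q^-3 + q^-1
bracket: A^-2 + A^6 - A^10, w = -2
1 component, writhe -2, over 4 crossings
det 3, colorings 9 of 3^4 — tricolorable
observation: w = -2 (over 4 crossings) is diagram-only; (-A^3)^(2) removes it from V


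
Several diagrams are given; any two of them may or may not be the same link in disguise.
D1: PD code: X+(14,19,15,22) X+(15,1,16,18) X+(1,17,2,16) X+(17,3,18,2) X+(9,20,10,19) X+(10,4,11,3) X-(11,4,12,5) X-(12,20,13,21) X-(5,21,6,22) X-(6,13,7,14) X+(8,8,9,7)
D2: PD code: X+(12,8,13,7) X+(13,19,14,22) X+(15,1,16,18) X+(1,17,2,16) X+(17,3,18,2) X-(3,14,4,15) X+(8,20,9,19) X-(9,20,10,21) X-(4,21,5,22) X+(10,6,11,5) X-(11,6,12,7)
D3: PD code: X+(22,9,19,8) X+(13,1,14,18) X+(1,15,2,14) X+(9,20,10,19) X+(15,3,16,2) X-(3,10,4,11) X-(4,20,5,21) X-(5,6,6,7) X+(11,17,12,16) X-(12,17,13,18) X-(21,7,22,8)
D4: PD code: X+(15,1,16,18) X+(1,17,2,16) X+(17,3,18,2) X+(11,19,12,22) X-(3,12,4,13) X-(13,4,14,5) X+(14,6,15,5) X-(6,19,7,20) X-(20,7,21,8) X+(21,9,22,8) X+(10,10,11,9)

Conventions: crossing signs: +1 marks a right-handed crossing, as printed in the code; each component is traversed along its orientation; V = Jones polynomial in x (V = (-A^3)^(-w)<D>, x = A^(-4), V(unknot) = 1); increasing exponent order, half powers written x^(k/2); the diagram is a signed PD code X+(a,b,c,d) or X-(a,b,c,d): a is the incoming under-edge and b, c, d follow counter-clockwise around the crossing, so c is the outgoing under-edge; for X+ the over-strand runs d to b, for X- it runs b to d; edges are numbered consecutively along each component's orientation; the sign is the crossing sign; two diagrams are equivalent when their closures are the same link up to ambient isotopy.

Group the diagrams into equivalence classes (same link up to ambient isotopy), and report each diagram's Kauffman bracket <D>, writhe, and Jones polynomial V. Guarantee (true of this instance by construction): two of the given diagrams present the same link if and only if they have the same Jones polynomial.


classes: {D1, D2, D3, D4}
V(D1) = -x^(1/2) - x^(3/2) - x^(5/2) + x^(9/2)  [11 crossings, <D> = -A^-9 + A^-1 + A^3 + A^7, w = +3]
V(D2) = -x^(1/2) - x^(3/2) - x^(5/2) + x^(9/2)  (w +3, c 11, <D> = -A^-9 + A^-1 + A^3 + A^7)
V(D3) = -x^(1/2) - x^(3/2) - x^(5/2) + x^(9/2)  (w +1, c 11, <D> = -A^-15 + A^-7 + A^-3 + A)
D4 (bracket -A^-9 + A^-1 + A^3 + A^7; 11 crossings at w = +3): V = -x^(1/2) - x^(3/2) - x^(5/2) + x^(9/2)
insight: all 4 diagrams share one V(x), hence one class


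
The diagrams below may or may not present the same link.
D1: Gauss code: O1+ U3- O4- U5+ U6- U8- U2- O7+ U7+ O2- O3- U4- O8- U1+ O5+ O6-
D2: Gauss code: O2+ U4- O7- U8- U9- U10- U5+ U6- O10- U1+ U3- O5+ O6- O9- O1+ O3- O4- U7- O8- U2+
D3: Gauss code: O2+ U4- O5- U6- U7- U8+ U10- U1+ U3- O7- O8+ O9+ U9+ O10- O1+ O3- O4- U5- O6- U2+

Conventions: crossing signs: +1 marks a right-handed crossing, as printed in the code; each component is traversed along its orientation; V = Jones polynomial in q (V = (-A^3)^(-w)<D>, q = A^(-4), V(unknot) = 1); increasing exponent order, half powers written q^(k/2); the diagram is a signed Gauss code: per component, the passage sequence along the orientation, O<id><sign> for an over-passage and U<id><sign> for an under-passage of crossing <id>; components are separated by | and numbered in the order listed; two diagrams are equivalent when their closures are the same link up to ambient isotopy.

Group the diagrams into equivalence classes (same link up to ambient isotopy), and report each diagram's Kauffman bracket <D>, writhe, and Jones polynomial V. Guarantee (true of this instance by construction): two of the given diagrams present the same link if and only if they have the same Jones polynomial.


classes: {D1, D2, D3}
V(D1) = -q^-4 + q^-3 + q^-1  [8 crossings, <D> = A^-2 + A^6 - A^10, w = -2]
D2 (bracket A^-8 + 1 - A^4; 10 crossings at w = -4): V = -q^-4 + q^-3 + q^-1
D3 (bracket A^-2 + A^6 - A^10; 10 crossings at w = -2): V = -q^-4 + q^-3 + q^-1
note: all 3 diagrams share one V(q), hence one class


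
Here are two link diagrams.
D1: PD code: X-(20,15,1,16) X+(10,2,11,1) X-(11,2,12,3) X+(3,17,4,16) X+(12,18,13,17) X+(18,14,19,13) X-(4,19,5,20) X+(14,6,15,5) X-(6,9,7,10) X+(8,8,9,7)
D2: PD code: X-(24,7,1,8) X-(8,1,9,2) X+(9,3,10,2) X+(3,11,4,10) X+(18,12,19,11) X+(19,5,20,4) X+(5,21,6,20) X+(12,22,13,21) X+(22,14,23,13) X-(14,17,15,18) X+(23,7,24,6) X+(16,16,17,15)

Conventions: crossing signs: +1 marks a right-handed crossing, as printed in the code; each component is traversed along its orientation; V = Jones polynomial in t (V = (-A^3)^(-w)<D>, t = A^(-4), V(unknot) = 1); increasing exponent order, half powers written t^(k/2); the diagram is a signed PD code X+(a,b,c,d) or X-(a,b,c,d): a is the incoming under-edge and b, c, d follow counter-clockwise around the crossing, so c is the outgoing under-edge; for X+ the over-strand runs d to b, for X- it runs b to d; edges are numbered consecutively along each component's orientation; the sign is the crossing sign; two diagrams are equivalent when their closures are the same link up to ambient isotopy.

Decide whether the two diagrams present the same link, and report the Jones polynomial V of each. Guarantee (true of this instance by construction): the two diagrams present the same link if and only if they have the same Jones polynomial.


equivalent: no
V(D1) = t + t^3 - t^4  (w +2, c 10, <D> = -A^-10 + A^-6 + A^2)
V(D2) = t^2 + t^4 - t^5 + t^6 - t^7  (w +6, c 12, <D> = -A^-10 + A^-6 - A^-2 + A^2 + A^10)
why: V(t) takes 2 values over 2 diagrams, fixing the grouping


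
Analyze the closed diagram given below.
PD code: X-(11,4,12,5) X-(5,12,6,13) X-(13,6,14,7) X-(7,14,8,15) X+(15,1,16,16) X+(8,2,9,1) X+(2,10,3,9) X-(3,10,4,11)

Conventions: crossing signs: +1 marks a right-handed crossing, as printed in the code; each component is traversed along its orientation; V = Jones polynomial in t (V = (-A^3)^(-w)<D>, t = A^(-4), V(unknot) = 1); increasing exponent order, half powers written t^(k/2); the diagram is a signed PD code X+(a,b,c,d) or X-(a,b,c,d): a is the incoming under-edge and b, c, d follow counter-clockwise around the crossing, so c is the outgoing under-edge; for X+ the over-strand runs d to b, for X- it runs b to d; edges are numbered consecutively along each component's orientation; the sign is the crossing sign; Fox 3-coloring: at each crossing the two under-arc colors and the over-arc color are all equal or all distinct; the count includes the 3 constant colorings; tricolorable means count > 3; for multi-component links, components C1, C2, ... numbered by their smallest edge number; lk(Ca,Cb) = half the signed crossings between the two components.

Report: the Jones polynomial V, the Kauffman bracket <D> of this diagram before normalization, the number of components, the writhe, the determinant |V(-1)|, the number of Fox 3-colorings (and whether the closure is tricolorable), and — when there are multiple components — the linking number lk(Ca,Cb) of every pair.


Jones polynomial: V(t) = -t^-4 + t^-3 + t^-1
<D> = A^-2 + A^6 - A^10; writhe -2
components 1, writhe -2 (8 crossings)
3-colorings: 9 of 3^8, det 3 — tricolorable
note: |V(-1)| = 3: so tricolorable, since 3 divides 3


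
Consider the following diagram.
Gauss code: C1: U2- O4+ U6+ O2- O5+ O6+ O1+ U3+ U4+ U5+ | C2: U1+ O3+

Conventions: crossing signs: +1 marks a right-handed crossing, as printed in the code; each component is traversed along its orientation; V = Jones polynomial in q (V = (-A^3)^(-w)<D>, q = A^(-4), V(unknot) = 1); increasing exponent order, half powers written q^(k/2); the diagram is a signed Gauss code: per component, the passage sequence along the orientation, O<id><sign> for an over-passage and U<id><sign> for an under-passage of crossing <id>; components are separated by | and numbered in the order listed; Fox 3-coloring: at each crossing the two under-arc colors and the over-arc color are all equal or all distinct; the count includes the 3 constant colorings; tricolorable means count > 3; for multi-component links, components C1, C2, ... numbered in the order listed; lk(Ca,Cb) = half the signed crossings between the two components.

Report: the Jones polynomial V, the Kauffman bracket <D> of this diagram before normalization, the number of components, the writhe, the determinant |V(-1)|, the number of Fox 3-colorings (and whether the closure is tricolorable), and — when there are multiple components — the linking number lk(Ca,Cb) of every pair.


V = -q^(1/2) - q^(5/2)
<D> = -A^2 - A^10 (w = +4)
2 components over 6 crossings, w = +4
lk(C1,C2): +1
3 Fox colorings among 3^6, |V(-1)| = 2: not tricolorable
why: the span of V is 2, within the link bound 6 + 2 - 1


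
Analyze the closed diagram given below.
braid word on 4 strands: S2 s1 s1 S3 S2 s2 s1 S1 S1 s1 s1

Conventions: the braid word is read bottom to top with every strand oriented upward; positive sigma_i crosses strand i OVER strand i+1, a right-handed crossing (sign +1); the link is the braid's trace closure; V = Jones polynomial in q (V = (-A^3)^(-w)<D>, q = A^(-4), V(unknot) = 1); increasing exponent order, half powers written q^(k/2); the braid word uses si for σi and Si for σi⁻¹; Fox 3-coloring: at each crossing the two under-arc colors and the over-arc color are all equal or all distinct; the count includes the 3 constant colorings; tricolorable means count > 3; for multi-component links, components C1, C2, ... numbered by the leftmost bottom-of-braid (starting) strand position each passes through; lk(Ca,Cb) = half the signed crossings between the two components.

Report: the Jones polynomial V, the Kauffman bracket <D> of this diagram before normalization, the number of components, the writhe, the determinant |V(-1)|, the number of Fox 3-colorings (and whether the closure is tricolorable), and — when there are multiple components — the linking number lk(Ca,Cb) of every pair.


Jones polynomial: V(q) = q + q^3 - q^4
<D> = A^-13 - A^-9 - A^-1; writhe +1
components 1, writhe +1 (11 crossings)
3-colorings: 9 of 3^11, det 3 — tricolorable
note: w = +1 (over 11 crossings) is diagram-only; (-A^3)^(-1) removes it from V
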